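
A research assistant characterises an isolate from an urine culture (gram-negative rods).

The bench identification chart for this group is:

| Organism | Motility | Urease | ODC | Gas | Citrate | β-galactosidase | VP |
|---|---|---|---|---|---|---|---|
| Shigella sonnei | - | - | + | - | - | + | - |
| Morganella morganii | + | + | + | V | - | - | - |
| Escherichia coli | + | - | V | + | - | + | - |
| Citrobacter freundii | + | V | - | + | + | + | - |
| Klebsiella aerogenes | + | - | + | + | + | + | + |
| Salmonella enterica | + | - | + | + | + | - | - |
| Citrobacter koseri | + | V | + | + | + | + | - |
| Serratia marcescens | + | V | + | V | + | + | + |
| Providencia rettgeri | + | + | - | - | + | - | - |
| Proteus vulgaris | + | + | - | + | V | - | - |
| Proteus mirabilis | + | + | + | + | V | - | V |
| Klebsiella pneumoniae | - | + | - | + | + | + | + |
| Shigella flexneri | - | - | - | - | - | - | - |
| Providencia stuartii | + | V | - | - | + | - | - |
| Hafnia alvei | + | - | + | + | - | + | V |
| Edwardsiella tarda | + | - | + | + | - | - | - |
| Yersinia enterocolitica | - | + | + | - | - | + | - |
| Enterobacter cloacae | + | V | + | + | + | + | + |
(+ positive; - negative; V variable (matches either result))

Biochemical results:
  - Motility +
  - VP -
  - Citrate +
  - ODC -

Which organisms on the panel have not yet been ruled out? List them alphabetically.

Citrate +: excludes 7 organisms — 11 left.
ODC -: excludes 6 organisms — 5 left.
VP -: excludes Klebsiella pneumoniae — 4 left.
Motility +: all 4 remaining candidates are consistent.

Citrobacter freundii, Proteus vulgaris, Providencia rettgeri, Providencia stuartii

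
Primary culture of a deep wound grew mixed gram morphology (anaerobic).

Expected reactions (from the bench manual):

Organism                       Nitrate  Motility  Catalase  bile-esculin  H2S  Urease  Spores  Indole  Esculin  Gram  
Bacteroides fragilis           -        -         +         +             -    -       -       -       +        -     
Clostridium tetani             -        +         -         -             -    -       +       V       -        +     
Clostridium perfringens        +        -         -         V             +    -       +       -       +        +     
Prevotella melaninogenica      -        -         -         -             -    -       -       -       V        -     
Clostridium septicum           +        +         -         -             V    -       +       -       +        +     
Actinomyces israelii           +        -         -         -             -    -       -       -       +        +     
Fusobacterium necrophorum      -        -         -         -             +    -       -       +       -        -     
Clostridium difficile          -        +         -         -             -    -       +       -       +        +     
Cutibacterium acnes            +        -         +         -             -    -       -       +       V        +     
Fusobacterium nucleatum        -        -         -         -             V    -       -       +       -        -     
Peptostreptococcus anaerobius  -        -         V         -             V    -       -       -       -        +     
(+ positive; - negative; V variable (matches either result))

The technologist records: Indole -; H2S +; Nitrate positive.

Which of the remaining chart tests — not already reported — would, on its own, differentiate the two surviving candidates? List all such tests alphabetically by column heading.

Motility

Indole -: excludes Fusobacterium necrophorum, Cutibacterium acnes, Fusobacterium nucleatum — 8 left.
Nitrate +: excludes 5 organisms — 3 left.
H2S +: excludes Actinomyces israelii — 2 left.
Two candidates remain: Clostridium perfringens and Clostridium septicum.
  Motility: Clostridium perfringens -, Clostridium septicum + — discriminates.
  Catalase: - vs - — same for both, does not separate.
  bile-esculin: V vs - — variable for at least one, does not separate.
  Urease: - vs - — same for both, does not separate.
  Spores: + vs + — same for both, does not separate.
  Esculin: + vs + — same for both, does not separate.
  Gram: + vs + — same for both, does not separate.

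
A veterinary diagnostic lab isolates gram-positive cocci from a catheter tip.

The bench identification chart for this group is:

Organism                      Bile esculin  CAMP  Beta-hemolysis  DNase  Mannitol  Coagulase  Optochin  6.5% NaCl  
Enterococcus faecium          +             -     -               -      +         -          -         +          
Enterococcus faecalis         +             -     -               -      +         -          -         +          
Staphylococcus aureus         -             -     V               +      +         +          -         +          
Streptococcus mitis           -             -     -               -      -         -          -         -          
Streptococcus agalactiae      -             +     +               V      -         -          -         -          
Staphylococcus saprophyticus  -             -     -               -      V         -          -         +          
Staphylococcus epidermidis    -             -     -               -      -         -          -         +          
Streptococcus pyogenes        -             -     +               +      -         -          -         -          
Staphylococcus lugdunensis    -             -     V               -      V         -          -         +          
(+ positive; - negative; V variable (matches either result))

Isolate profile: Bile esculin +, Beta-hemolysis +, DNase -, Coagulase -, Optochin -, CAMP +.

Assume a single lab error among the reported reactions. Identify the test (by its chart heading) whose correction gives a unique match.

As reported, no row in the chart matches all 6 reactions.
Reversing Optochin → still no organism matches.
Reversing Coagulase → still no organism matches.
Reversing DNase → still no organism matches.
Reversing CAMP → still no organism matches.
Reversing Beta-hemolysis → still no organism matches.
Reversing Bile esculin (to -) → unique match: Streptococcus agalactiae.

Bile esculin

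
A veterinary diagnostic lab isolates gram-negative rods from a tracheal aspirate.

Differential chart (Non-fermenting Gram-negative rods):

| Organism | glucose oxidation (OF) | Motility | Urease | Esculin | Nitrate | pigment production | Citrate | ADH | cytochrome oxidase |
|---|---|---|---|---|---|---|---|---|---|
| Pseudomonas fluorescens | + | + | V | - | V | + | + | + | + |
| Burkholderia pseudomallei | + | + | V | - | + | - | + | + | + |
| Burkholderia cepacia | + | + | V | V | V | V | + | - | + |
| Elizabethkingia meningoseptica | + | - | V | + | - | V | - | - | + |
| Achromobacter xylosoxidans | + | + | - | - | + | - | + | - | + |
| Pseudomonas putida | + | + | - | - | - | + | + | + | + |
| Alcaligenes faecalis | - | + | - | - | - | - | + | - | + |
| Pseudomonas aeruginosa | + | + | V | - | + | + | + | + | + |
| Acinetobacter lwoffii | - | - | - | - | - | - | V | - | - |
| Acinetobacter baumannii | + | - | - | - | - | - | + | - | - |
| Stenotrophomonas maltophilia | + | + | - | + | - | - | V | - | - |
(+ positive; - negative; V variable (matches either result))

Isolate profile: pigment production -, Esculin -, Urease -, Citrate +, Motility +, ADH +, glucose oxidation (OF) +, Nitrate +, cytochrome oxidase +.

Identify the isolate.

Burkholderia pseudomallei

Nitrate +: excludes 6 organisms — 5 left.
Motility +: all 5 remaining candidates are consistent.
pigment production -: excludes Pseudomonas fluorescens, Pseudomonas aeruginosa — 3 left.
ADH +: excludes Burkholderia cepacia, Achromobacter xylosoxidans — 1 left.
Urease -: the one remaining candidate is consistent.
Citrate +: the one remaining candidate is consistent.
Esculin -: the one remaining candidate is consistent.
cytochrome oxidase +: the one remaining candidate is consistent.
glucose oxidation (OF) +: the one remaining candidate is consistent.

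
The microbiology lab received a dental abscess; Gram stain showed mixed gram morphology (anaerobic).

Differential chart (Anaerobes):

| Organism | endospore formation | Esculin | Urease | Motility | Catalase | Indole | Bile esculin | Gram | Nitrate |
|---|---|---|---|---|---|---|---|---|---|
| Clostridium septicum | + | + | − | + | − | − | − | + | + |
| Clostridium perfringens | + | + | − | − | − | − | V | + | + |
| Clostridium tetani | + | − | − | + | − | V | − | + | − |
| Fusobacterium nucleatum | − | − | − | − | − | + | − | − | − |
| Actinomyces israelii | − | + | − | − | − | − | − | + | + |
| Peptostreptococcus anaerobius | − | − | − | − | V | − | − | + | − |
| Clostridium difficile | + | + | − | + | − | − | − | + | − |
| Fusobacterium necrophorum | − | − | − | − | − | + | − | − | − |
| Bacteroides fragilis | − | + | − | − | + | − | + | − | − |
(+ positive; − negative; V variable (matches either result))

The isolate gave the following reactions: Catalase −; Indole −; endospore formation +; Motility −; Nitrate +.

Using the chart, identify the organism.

Nitrate +: excludes 6 organisms — 3 left.
Catalase −: all 3 remaining candidates are consistent.
Indole −: all 3 remaining candidates are consistent.
Motility −: excludes Clostridium septicum — 2 left.
endospore formation +: excludes Actinomyces israelii — 1 left.

Clostridium perfringens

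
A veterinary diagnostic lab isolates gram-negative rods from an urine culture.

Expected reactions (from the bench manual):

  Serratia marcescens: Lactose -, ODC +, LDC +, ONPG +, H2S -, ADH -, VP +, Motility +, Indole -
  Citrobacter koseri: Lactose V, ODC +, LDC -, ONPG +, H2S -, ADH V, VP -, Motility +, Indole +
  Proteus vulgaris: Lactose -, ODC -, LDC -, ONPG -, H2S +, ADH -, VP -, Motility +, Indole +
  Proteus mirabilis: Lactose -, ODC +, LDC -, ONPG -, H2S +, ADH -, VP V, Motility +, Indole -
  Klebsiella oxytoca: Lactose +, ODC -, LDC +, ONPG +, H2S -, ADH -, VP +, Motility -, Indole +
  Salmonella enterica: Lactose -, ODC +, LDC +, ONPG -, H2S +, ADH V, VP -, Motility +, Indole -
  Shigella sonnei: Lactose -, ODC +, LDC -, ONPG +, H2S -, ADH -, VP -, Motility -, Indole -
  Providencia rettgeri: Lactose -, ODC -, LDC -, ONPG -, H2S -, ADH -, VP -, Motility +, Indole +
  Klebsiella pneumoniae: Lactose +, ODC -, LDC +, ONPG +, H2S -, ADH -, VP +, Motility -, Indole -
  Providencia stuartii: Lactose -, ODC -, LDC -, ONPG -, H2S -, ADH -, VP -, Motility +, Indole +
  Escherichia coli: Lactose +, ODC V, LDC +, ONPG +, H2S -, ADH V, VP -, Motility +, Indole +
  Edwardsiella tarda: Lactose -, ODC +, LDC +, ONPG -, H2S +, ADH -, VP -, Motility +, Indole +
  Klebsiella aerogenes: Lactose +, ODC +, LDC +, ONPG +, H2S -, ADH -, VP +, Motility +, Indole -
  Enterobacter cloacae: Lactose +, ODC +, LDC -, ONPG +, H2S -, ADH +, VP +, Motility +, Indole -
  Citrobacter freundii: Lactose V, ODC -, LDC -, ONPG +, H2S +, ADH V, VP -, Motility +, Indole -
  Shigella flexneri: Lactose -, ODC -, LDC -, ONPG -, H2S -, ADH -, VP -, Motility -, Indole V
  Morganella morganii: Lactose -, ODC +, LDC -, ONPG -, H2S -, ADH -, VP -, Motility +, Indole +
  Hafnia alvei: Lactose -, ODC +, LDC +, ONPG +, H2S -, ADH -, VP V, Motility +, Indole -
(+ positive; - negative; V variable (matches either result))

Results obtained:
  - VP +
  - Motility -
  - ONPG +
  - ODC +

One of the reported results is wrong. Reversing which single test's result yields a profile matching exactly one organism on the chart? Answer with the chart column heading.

As reported, no row in the chart matches all 4 reactions.
Reversing ODC → 2 organisms match (not unique).
Reversing Motility → 4 organisms match (not unique).
Reversing VP (to -) → unique match: Shigella sonnei.
Reversing ONPG → still no organism matches.

VP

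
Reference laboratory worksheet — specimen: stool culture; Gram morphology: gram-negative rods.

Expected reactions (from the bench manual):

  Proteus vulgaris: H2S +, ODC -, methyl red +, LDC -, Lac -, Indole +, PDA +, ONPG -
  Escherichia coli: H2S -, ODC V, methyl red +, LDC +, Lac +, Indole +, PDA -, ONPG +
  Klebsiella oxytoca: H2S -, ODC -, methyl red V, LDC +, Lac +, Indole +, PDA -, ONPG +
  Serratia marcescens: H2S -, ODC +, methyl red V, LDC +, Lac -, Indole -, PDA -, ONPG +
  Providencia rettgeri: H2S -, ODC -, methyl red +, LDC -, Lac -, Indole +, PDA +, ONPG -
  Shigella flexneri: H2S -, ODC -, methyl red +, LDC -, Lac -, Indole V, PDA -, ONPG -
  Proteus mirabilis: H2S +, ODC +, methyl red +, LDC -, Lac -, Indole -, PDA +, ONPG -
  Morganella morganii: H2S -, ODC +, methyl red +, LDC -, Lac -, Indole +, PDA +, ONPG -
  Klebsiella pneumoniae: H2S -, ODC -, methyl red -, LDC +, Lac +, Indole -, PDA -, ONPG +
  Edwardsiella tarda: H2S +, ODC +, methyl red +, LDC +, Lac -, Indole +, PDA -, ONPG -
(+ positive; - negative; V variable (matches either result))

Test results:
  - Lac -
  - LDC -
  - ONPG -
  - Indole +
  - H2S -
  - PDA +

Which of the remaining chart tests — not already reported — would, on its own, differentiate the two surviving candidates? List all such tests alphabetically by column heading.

ONPG -: excludes Escherichia coli, Klebsiella oxytoca, Serratia marcescens, Klebsiella pneumoniae — 6 left.
Indole +: excludes Proteus mirabilis — 5 left.
LDC -: excludes Edwardsiella tarda — 4 left.
Lac -: all 4 remaining candidates are consistent.
PDA +: excludes Shigella flexneri — 3 left.
H2S -: excludes Proteus vulgaris — 2 left.
Two candidates remain: Morganella morganii and Providencia rettgeri.
  ODC: Morganella morganii +, Providencia rettgeri - — discriminates.
  methyl red: + vs + — same for both, does not separate.

ODC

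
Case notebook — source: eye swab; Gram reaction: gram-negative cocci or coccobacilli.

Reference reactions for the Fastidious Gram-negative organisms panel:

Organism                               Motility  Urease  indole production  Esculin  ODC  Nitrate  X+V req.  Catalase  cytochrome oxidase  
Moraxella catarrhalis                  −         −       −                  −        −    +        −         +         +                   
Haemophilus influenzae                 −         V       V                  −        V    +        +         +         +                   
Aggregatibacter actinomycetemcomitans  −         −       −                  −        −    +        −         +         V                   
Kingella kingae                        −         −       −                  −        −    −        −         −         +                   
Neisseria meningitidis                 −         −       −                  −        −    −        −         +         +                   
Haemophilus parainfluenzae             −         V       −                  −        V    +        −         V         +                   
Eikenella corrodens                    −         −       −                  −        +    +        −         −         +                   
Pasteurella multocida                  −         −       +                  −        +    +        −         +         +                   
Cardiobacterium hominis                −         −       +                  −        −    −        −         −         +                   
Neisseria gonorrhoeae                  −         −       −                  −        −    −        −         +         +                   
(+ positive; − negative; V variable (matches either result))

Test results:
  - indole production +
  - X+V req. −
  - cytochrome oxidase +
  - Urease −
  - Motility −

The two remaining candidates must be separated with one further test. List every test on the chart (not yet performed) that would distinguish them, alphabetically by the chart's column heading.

Catalase, Nitrate, ODC

Motility −: all 10 remaining candidates are consistent.
Urease −: all 10 remaining candidates are consistent.
cytochrome oxidase +: all 10 remaining candidates are consistent.
indole production +: excludes 7 organisms — 3 left.
X+V req. −: excludes Haemophilus influenzae — 2 left.
Two candidates remain: Cardiobacterium hominis and Pasteurella multocida.
  Esculin: − vs − — same for both, does not separate.
  ODC: Cardiobacterium hominis −, Pasteurella multocida + — discriminates.
  Nitrate: Cardiobacterium hominis −, Pasteurella multocida + — discriminates.
  Catalase: Cardiobacterium hominis −, Pasteurella multocida + — discriminates.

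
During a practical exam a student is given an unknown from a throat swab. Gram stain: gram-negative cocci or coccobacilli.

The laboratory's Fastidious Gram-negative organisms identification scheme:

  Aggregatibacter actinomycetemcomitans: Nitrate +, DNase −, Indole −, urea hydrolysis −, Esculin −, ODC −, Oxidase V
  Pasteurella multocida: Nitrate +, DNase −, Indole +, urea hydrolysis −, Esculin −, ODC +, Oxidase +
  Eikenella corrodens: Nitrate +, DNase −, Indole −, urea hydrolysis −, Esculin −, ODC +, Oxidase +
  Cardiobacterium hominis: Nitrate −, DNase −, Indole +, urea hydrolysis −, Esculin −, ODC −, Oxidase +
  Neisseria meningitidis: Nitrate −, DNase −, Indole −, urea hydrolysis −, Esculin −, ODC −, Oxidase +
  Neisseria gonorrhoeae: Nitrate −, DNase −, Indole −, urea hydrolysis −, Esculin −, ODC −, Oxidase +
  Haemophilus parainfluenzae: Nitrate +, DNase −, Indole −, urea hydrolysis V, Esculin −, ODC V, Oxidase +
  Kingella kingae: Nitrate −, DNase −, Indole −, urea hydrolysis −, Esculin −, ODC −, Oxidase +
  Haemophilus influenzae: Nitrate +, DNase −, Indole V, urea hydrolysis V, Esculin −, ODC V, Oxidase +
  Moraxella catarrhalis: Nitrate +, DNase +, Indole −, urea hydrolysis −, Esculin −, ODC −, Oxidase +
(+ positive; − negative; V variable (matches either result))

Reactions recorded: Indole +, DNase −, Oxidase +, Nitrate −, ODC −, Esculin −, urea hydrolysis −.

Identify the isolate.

Cardiobacterium hominis

Oxidase +: all 10 remaining candidates are consistent.
ODC −: excludes Pasteurella multocida, Eikenella corrodens — 8 left.
DNase −: excludes Moraxella catarrhalis — 7 left.
Indole +: excludes 5 organisms — 2 left.
Nitrate −: excludes Haemophilus influenzae — 1 left.
Esculin −: the one remaining candidate is consistent.
urea hydrolysis −: the one remaining candidate is consistent.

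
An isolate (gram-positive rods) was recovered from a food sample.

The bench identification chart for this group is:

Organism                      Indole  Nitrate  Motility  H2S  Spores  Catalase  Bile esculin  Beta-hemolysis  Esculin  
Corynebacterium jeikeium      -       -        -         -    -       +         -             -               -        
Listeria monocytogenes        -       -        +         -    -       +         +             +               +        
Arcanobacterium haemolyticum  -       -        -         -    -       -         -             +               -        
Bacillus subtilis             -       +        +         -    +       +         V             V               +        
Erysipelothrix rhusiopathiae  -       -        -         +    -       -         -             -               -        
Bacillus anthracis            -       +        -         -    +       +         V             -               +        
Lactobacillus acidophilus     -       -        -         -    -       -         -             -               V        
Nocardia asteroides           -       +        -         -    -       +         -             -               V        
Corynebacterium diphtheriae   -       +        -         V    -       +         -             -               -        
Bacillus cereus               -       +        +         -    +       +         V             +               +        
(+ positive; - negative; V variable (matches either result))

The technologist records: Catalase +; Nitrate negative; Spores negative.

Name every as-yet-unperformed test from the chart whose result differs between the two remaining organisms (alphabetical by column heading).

Beta-hemolysis, Bile esculin, Esculin, Motility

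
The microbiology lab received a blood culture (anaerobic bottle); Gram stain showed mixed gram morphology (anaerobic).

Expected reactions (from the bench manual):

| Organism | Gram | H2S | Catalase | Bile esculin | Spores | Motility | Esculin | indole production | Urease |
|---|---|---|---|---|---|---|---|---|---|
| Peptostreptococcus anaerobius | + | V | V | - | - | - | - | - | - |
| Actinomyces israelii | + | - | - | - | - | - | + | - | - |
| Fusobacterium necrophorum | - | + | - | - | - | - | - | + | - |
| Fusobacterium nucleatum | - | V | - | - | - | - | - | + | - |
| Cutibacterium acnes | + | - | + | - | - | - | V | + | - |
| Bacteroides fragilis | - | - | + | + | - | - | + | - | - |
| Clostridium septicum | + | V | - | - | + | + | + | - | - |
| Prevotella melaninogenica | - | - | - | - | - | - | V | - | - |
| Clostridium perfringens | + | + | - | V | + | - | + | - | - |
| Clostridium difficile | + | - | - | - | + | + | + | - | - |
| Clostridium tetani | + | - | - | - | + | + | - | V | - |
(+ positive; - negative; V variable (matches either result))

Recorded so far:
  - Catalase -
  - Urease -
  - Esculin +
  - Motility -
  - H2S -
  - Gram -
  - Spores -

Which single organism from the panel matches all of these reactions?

Prevotella melaninogenica

Motility -: excludes Clostridium septicum, Clostridium difficile, Clostridium tetani — 8 left.
Gram -: excludes Peptostreptococcus anaerobius, Actinomyces israelii, Cutibacterium acnes, Clostridium perfringens — 4 left.
Catalase -: excludes Bacteroides fragilis — 3 left.
H2S -: excludes Fusobacterium necrophorum — 2 left.
Spores -: all 2 remaining candidates are consistent.
Urease -: all 2 remaining candidates are consistent.
Esculin +: excludes Fusobacterium nucleatum — 1 left.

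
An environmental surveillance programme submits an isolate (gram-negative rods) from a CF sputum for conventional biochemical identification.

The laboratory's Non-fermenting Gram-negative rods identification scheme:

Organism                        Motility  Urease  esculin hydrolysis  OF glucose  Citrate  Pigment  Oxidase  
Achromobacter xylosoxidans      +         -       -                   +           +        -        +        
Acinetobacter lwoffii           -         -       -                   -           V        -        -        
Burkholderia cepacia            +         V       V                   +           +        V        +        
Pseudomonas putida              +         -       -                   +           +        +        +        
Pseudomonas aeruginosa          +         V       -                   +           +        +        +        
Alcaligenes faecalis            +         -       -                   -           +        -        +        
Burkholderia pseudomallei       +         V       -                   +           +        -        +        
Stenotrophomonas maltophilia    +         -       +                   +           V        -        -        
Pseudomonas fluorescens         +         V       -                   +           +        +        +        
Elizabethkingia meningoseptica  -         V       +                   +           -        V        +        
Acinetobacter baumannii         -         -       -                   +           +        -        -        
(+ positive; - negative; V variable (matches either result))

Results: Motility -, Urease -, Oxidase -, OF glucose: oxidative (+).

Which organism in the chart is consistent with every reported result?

Acinetobacter baumannii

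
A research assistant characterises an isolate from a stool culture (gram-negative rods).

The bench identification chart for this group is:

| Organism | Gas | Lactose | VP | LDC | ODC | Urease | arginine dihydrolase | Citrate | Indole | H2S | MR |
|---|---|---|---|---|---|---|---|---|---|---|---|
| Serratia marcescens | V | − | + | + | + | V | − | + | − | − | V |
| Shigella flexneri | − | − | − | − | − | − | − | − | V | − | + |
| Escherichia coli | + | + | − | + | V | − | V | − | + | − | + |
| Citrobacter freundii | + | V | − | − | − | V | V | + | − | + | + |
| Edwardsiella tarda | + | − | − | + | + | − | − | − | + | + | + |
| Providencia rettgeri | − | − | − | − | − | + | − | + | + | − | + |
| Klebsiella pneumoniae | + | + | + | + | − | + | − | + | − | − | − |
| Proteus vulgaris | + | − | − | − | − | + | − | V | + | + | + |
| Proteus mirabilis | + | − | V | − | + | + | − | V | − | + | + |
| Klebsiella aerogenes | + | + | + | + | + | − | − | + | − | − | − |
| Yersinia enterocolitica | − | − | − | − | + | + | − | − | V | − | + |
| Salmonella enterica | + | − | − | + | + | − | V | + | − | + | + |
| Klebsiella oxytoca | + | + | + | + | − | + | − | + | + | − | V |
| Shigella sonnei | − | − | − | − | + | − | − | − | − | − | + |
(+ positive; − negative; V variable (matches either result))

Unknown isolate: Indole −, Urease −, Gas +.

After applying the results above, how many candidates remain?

4

Gas +: excludes Shigella flexneri, Providencia rettgeri, Yersinia enterocolitica, Shigella sonnei — 10 left.
Indole −: excludes Escherichia coli, Edwardsiella tarda, Proteus vulgaris, Klebsiella oxytoca — 6 left.
Urease −: excludes Klebsiella pneumoniae, Proteus mirabilis — 4 left.
Still consistent: Citrobacter freundii, Klebsiella aerogenes, Salmonella enterica, Serratia marcescens.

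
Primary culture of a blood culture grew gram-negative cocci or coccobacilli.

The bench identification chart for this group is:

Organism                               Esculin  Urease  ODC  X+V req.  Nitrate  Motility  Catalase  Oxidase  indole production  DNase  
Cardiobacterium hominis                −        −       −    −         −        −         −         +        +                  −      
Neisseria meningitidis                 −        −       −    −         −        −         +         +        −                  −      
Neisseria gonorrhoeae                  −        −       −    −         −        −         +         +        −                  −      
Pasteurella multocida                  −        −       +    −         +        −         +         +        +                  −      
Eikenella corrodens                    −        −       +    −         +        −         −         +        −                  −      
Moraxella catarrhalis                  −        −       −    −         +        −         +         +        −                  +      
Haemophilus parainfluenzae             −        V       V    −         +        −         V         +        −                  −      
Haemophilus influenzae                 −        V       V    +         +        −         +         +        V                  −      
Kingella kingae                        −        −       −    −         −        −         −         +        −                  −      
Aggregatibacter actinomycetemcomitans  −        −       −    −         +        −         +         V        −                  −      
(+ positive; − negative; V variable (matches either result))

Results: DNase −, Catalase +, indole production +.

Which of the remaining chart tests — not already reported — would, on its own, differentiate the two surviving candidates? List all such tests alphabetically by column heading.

indole production +: excludes 7 organisms — 3 left.
DNase −: all 3 remaining candidates are consistent.
Catalase +: excludes Cardiobacterium hominis — 2 left.
Two candidates remain: Haemophilus influenzae and Pasteurella multocida.
  Esculin: − vs − — same for both, does not separate.
  Urease: V vs − — variable for at least one, does not separate.
  ODC: V vs + — variable for at least one, does not separate.
  X+V req.: Haemophilus influenzae +, Pasteurella multocida − — discriminates.
  Nitrate: + vs + — same for both, does not separate.
  Motility: − vs − — same for both, does not separate.
  Oxidase: + vs + — same for both, does not separate.

X+V req.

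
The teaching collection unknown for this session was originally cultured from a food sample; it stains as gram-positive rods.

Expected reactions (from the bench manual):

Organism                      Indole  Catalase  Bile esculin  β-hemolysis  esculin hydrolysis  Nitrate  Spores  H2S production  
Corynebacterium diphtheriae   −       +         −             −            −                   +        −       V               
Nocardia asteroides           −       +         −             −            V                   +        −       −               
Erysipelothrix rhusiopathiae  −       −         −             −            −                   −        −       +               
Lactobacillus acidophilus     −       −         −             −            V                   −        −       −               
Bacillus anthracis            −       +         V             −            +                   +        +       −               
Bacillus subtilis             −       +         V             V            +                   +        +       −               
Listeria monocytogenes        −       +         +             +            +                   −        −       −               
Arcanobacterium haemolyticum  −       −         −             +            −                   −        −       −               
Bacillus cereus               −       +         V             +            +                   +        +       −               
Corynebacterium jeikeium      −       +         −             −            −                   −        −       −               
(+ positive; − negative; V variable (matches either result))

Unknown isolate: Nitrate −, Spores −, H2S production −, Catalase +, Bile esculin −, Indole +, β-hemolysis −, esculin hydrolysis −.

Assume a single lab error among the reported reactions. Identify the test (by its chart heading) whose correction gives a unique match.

As reported, no row in the chart matches all 8 reactions.
Reversing esculin hydrolysis → still no organism matches.
Reversing Bile esculin → still no organism matches.
Reversing β-hemolysis → still no organism matches.
Reversing Nitrate → still no organism matches.
Reversing Catalase → still no organism matches.
Reversing H2S production → still no organism matches.
Reversing Spores → still no organism matches.
Reversing Indole (to −) → unique match: Corynebacterium jeikeium.

Indole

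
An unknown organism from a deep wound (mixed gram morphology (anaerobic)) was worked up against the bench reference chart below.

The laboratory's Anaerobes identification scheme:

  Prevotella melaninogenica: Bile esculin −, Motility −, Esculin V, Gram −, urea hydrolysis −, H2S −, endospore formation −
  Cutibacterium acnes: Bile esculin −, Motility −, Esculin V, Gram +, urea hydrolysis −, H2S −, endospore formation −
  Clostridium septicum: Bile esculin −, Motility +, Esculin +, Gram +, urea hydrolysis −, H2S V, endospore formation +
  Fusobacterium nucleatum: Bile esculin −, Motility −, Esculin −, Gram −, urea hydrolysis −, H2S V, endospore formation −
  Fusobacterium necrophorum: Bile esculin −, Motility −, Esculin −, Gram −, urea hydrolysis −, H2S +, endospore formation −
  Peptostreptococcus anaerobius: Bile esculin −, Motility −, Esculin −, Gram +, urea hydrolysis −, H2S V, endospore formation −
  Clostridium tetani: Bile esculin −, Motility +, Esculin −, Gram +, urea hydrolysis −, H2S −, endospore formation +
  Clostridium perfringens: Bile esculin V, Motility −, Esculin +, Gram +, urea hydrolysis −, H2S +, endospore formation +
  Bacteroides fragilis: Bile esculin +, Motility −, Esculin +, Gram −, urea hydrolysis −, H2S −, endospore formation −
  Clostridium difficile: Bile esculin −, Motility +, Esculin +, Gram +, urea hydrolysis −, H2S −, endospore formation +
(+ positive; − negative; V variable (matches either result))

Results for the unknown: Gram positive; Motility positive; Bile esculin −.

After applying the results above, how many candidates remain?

Motility +: excludes 7 organisms — 3 left.
Gram +: all 3 remaining candidates are consistent.
Bile esculin −: all 3 remaining candidates are consistent.
Still consistent: Clostridium difficile, Clostridium septicum, Clostridium tetani.

3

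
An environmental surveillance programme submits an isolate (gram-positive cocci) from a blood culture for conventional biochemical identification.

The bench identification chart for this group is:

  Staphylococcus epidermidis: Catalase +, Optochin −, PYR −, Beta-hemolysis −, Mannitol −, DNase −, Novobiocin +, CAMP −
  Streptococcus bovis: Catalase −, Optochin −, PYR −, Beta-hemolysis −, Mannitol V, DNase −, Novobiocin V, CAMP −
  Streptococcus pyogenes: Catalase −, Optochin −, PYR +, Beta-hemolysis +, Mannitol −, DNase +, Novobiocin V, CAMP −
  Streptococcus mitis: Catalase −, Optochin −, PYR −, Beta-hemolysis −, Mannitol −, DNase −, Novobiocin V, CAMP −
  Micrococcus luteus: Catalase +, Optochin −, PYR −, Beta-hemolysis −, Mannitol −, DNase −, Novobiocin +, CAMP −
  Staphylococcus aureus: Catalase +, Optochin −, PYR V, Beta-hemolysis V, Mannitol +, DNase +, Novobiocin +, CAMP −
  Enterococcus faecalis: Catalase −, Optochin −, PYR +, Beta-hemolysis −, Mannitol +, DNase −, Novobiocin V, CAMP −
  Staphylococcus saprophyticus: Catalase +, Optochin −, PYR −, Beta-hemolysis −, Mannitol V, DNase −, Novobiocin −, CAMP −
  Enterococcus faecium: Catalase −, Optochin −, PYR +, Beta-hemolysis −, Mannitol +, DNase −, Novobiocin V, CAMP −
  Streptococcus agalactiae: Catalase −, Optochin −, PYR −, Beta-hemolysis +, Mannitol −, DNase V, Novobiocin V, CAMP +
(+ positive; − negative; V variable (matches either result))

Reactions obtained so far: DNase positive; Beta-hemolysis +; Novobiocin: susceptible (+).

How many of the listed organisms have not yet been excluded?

3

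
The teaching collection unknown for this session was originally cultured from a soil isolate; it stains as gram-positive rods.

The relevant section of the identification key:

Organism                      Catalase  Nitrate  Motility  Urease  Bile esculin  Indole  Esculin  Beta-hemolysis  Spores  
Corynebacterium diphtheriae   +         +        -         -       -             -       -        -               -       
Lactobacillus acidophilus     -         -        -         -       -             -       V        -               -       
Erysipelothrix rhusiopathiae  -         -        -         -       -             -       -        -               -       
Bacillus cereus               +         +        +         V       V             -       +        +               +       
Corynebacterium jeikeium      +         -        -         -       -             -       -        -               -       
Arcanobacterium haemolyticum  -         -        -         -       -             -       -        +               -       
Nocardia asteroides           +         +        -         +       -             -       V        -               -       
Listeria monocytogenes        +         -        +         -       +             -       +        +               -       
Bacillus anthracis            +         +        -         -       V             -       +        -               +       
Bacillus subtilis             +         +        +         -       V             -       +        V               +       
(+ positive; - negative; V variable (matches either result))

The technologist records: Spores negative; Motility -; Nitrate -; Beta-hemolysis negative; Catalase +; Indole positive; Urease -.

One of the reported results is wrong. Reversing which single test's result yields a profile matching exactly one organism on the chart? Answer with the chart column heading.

Indole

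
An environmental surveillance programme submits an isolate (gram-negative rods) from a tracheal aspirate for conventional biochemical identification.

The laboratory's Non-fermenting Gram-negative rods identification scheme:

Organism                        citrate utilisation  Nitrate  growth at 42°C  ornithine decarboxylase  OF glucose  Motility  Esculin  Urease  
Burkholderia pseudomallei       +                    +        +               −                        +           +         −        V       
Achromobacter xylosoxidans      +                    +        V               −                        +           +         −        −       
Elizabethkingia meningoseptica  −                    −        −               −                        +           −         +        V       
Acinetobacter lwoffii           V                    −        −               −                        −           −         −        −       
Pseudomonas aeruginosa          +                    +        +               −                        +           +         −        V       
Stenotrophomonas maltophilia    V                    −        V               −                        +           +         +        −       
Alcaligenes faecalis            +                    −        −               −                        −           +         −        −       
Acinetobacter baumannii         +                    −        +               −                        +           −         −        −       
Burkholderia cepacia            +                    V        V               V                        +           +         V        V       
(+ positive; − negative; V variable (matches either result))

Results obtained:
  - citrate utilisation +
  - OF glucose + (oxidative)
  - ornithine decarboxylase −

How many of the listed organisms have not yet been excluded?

6

OF glucose +: excludes Acinetobacter lwoffii, Alcaligenes faecalis — 7 left.
citrate utilisation +: excludes Elizabethkingia meningoseptica — 6 left.
ornithine decarboxylase −: all 6 remaining candidates are consistent.
Still consistent: Achromobacter xylosoxidans, Acinetobacter baumannii, Burkholderia cepacia, Burkholderia pseudomallei, Pseudomonas aeruginosa, Stenotrophomonas maltophilia.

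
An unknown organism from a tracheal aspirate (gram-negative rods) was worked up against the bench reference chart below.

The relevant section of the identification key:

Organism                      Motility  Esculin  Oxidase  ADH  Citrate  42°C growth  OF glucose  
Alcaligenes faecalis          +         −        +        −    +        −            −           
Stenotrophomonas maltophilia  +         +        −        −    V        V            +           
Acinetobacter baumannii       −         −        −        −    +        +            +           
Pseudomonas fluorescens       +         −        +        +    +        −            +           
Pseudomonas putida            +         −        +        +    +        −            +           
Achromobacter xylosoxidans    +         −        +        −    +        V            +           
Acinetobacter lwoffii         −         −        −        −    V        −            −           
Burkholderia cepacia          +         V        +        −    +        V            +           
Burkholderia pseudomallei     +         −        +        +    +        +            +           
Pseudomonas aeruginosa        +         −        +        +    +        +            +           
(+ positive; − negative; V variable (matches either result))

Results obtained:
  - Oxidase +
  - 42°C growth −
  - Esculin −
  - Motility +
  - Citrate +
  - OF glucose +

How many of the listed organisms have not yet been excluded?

4

Citrate +: all 10 remaining candidates are consistent.
OF glucose +: excludes Alcaligenes faecalis, Acinetobacter lwoffii — 8 left.
Motility +: excludes Acinetobacter baumannii — 7 left.
Esculin −: excludes Stenotrophomonas maltophilia — 6 left.
42°C growth −: excludes Burkholderia pseudomallei, Pseudomonas aeruginosa — 4 left.
Oxidase +: all 4 remaining candidates are consistent.
Still consistent: Achromobacter xylosoxidans, Burkholderia cepacia, Pseudomonas fluorescens, Pseudomonas putida.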